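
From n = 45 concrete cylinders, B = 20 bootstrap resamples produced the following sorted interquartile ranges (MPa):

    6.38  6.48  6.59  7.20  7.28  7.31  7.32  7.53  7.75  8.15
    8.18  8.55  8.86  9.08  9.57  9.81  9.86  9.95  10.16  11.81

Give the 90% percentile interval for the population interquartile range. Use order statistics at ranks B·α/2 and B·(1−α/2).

α = 0.10; lower rank = 20 × 0.050 = 1; upper rank = 20 × 0.950 = 19.
The 1st smallest replicate is 6.38; the 19th is 10.16.

(6.38, 10.16)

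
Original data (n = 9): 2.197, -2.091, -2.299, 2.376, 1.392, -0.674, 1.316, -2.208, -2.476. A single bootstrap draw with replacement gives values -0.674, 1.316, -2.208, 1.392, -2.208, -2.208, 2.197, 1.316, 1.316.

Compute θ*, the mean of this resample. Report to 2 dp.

Mean = ((-0.674) + 1.316 + (-2.208) + 1.392 + (-2.208) + (-2.208) + 2.197 + 1.316 + 1.316) / 9 = 0.2390 / 9 = 0.03

θ* = 0.03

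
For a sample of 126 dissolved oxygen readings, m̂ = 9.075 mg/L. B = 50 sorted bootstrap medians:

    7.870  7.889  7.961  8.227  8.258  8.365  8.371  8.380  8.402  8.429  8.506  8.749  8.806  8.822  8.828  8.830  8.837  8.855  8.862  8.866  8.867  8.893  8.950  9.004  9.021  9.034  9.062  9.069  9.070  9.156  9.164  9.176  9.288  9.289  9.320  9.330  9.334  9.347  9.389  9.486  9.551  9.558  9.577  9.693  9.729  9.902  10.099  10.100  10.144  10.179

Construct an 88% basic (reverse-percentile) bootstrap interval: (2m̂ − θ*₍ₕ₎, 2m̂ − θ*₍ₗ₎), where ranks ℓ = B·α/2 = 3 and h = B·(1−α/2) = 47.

Percentile endpoints at ranks 3 and 47: θ*₍3₎ = 7.961, θ*₍47₎ = 10.099.
Basic interval reflects these around m̂:
  lower = 2 × 9.075 − 10.099 = 8.051
  upper = 2 × 9.075 − 7.961 = 10.189

(8.051, 10.189)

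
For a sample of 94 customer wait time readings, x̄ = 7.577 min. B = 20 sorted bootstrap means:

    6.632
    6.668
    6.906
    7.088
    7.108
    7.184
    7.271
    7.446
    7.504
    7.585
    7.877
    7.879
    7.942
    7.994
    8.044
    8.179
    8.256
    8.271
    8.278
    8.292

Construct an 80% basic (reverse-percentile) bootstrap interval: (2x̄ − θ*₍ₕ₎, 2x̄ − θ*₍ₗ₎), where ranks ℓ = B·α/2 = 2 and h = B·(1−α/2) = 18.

(6.883, 8.486)

Percentile endpoints at ranks 2 and 18: θ*₍2₎ = 6.668, θ*₍18₎ = 8.271.
Basic interval reflects these around x̄:
  lower = 2 × 7.577 − 8.271 = 6.883
  upper = 2 × 7.577 − 6.668 = 8.486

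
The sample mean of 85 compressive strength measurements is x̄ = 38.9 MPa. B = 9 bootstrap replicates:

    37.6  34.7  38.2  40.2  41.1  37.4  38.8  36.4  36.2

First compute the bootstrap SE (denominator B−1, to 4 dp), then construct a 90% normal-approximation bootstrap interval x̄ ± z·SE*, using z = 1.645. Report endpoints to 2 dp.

Mean of replicates = 37.8444; sum of squared deviations = 32.1222; SE* = √(32.1222/8) = 2.0038
Margin = 1.645 × 2.0038 = 3.296
Interval: 38.9 ± 3.296

(35.60, 42.20)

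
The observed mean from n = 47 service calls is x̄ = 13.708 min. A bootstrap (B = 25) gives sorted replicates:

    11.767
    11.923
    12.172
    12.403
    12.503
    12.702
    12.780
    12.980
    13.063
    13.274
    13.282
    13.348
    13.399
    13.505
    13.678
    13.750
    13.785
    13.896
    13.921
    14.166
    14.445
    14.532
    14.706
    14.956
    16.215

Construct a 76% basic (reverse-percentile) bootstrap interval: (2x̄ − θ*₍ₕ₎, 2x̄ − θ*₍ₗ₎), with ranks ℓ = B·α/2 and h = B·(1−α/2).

(12.884, 15.244)

Percentile endpoints at ranks 3 and 22: θ*₍3₎ = 12.172, θ*₍22₎ = 14.532.
Basic interval reflects these around x̄:
  lower = 2 × 13.708 − 14.532 = 12.884
  upper = 2 × 13.708 − 12.172 = 15.244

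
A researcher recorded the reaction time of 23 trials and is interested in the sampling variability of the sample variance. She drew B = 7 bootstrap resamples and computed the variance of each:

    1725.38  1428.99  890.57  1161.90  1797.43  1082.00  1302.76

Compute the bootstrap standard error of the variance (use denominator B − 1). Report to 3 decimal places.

SE* = 333.498

Bootstrap SE is the standard deviation of the 7 replicate variances.
Mean of replicates: (1725.38 + 1428.99 + 890.57 + 1161.90 + 1797.43 + 1082.00 + 1302.76) / 7 = 9389.0300 / 7 = 1341.2900
Sum of squared deviations: (+384.0900)² + (+87.7000)² + (−450.7200)² + (−179.3900)² + (+456.1400)² + (−259.2900)² + (−38.5300)² = 667325.2732
Variance = 667325.2732 / 6 = 111220.8789
SE* = √111220.8789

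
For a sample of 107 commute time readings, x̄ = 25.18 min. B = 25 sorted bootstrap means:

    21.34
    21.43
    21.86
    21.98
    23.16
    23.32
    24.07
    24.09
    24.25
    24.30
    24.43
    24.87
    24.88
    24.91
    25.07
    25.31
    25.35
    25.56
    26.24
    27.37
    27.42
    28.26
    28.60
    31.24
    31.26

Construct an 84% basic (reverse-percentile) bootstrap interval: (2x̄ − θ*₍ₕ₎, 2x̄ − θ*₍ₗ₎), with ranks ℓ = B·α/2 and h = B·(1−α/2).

Percentile endpoints at ranks 2 and 23: θ*₍2₎ = 21.43, θ*₍23₎ = 28.60.
Basic interval reflects these around x̄:
  lower = 2 × 25.18 − 28.60 = 21.76
  upper = 2 × 25.18 − 21.43 = 28.93

(21.76, 28.93)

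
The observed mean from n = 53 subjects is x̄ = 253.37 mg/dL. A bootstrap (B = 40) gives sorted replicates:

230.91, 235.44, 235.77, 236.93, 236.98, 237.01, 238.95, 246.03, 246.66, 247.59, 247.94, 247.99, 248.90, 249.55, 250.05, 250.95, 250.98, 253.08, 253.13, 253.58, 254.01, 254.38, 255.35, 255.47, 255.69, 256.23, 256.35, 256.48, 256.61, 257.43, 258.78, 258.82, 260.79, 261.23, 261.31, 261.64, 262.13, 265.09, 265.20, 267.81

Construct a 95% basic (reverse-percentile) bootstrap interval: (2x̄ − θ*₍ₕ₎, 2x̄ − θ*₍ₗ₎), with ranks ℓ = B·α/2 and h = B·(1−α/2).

(241.54, 275.83)

Percentile endpoints at ranks 1 and 39: θ*₍1₎ = 230.91, θ*₍39₎ = 265.20.
Basic interval reflects these around x̄:
  lower = 2 × 253.37 − 265.20 = 241.54
  upper = 2 × 253.37 − 230.91 = 275.83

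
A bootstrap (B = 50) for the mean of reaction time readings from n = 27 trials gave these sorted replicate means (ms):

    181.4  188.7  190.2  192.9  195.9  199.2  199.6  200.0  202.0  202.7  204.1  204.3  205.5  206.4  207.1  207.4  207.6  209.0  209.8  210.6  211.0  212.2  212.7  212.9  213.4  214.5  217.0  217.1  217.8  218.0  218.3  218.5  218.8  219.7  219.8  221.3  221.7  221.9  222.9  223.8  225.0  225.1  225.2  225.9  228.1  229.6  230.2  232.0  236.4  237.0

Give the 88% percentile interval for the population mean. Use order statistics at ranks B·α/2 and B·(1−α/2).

(190.2, 230.2)

α = 0.12; lower rank = 50 × 0.060 = 3; upper rank = 50 × 0.940 = 47.
The 3rd smallest replicate is 190.2; the 47th is 230.2.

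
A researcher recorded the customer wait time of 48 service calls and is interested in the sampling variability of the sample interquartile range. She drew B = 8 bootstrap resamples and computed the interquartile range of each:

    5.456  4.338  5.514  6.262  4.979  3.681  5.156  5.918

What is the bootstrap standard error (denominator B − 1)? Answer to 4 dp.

SE* = 0.8365

Bootstrap SE is the standard deviation of the 8 replicate interquartile ranges.
Mean of replicates: (5.456 + 4.338 + 5.514 + 6.262 + 4.979 + 3.681 + 5.156 + 5.918) / 8 = 41.30400 / 8 = 5.16300
Sum of squared deviations: (+0.29300)² + (−0.82500)² + (+0.35100)² + (+1.09900)² + (−0.18400)² + (−1.48200)² + (−0.00700)² + (+0.75500)² = 4.89773
Variance = 4.89773 / 7 = 0.69968
SE* = √0.69968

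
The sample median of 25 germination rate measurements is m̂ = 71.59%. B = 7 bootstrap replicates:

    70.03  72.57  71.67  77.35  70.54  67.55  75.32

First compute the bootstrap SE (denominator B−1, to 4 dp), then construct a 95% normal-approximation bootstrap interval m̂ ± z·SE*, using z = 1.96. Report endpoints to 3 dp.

Mean of replicates = 72.1471; sum of squared deviations = 65.7421; SE* = √(65.7421/6) = 3.3101
Margin = 1.96 × 3.3101 = 6.4878
Interval: 71.59 ± 6.4878

(65.102, 78.078)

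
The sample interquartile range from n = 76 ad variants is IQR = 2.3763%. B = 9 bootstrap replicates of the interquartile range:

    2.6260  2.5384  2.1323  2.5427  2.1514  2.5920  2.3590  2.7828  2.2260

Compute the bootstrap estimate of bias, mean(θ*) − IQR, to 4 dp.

bias = +0.0627

mean(θ*) = (2.6260 + 2.5384 + 2.1323 + 2.5427 + 2.1514 + 2.5920 + 2.3590 + 2.7828 + 2.2260) / 9 = 2.43896
bias = 2.43896 − 2.3763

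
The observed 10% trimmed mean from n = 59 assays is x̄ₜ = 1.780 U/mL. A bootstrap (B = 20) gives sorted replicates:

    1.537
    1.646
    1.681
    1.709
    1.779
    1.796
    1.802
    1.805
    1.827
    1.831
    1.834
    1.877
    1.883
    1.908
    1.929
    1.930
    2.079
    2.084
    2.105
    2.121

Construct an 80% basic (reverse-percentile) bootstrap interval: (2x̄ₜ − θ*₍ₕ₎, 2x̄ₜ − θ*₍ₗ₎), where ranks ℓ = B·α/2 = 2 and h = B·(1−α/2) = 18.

Percentile endpoints at ranks 2 and 18: θ*₍2₎ = 1.646, θ*₍18₎ = 2.084.
Basic interval reflects these around x̄ₜ:
  lower = 2 × 1.780 − 2.084 = 1.476
  upper = 2 × 1.780 − 1.646 = 1.914

(1.476, 1.914)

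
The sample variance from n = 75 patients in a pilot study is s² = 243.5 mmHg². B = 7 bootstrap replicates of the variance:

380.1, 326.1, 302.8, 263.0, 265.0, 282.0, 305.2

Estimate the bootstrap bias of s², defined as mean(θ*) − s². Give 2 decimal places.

bias = +59.96

mean(θ*) = (380.1 + 326.1 + 302.8 + 263.0 + 265.0 + 282.0 + 305.2) / 7 = 303.457
bias = 303.457 − 243.5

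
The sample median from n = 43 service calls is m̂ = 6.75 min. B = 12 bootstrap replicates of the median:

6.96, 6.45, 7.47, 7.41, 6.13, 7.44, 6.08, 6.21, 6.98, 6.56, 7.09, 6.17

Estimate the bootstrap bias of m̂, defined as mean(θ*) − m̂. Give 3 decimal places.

bias = −0.004

mean(θ*) = (6.96 + 6.45 + 7.47 + 7.41 + 6.13 + 7.44 + 6.08 + 6.21 + 6.98 + 6.56 + 7.09 + 6.17) / 12 = 6.7458
bias = 6.7458 − 6.75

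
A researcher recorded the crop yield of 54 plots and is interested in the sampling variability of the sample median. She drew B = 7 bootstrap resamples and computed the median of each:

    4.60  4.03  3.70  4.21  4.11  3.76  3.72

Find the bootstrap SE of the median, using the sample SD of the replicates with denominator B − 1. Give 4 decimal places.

Bootstrap SE is the standard deviation of the 7 replicate medians.
Mean of replicates: (4.60 + 4.03 + 3.70 + 4.21 + 4.11 + 3.76 + 3.72) / 7 = 28.13000 / 7 = 4.01857
Sum of squared deviations: (+0.58143)² + (+0.01143)² + (−0.31857)² + (+0.19143)² + (+0.09143)² + (−0.25857)² + (−0.29857)² = 0.64069
Variance = 0.64069 / 6 = 0.10678
SE* = √0.10678

SE* = 0.3268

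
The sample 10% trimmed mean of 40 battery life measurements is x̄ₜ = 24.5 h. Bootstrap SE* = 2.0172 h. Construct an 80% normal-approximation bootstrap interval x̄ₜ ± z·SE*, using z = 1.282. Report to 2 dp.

(21.91, 27.09)

Margin = 1.282 × 2.0172 = 2.586
Interval: 24.5 ± 2.586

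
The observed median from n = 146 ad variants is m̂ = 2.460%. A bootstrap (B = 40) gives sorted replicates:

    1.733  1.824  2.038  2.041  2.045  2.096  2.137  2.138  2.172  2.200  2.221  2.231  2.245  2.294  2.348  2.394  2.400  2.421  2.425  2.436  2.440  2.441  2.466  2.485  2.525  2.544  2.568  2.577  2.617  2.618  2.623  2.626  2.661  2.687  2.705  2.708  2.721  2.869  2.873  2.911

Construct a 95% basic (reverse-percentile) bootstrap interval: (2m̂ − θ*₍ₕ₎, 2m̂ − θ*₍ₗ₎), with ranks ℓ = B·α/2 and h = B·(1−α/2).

Percentile endpoints at ranks 1 and 39: θ*₍1₎ = 1.733, θ*₍39₎ = 2.873.
Basic interval reflects these around m̂:
  lower = 2 × 2.460 − 2.873 = 2.047
  upper = 2 × 2.460 − 1.733 = 3.187

(2.047, 3.187)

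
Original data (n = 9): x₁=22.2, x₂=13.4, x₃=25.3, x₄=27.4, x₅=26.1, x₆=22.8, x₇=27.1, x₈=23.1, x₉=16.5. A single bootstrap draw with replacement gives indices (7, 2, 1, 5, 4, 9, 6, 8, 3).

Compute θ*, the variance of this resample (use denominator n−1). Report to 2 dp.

θ* = 23.14

Resample values: 27.1, 13.4, 22.2, 26.1, 27.4, 16.5, 22.8, 23.1, 25.3.
Mean = 22.6556; sum of squared deviations = 185.1022
s² = 185.1022 / 8 = 23.1378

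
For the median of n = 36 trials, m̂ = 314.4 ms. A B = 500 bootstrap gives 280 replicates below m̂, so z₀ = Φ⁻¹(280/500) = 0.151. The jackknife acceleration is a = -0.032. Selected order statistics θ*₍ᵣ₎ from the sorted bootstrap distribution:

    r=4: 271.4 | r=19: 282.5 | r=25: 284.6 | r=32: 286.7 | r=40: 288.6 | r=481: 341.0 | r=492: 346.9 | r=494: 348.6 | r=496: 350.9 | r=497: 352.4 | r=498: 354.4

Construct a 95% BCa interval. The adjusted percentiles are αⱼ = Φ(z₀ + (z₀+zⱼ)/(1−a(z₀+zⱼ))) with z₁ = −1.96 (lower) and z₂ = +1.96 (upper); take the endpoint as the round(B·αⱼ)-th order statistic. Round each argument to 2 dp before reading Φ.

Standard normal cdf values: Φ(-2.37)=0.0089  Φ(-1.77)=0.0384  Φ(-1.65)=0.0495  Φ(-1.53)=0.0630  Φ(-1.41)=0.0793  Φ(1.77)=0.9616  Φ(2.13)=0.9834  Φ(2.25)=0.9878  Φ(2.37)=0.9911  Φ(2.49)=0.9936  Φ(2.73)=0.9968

Lower: z₀ + z₁ = 0.151 + (-1.960) = -1.809; 1 − a(z₀+z₁) = 1 − (-0.032)(-1.809) = 0.9421; argument = 0.151 + (-1.809)/0.9421 = -1.7692 → -1.77.
α₁ = Φ(-1.77) = 0.0384; rank = round(500 × 0.0384) = 19; θ*₍19₎ = 282.5.
Upper: z₀ + z₂ = 2.111; 1 − a(z₀+z₂) = 1.0676; argument = 2.1284 → 2.13; α₂ = 0.9834; rank = 492; θ*₍492₎ = 346.9.

(282.5, 346.9)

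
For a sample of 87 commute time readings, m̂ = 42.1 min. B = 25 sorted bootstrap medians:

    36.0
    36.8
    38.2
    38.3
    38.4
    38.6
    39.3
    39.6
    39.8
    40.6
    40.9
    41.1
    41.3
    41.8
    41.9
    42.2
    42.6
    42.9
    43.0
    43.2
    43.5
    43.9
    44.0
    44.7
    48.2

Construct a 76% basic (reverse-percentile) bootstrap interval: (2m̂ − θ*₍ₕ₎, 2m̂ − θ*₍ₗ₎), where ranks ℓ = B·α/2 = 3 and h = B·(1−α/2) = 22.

(40.3, 46.0)

Percentile endpoints at ranks 3 and 22: θ*₍3₎ = 38.2, θ*₍22₎ = 43.9.
Basic interval reflects these around m̂:
  lower = 2 × 42.1 − 43.9 = 40.3
  upper = 2 × 42.1 − 38.2 = 46.0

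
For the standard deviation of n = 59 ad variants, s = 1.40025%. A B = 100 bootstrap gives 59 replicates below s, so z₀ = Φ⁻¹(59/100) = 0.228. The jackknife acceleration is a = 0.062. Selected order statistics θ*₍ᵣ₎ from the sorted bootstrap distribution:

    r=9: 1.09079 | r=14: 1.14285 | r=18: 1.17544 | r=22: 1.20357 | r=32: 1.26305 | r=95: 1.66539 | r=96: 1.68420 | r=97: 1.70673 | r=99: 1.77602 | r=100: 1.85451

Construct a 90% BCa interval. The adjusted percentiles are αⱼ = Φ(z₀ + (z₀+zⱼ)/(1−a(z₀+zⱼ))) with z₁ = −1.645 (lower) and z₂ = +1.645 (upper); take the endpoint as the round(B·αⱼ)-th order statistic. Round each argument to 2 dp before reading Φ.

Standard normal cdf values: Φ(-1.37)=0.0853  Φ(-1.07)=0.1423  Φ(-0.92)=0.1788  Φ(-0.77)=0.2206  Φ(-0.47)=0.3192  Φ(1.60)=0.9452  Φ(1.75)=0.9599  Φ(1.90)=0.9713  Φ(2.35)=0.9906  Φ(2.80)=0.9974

(1.14285, 1.77602)

Lower: z₀ + z₁ = 0.228 + (-1.645) = -1.417; 1 − a(z₀+z₁) = 1 − (0.062)(-1.417) = 1.0879; argument = 0.228 + (-1.417)/1.0879 = -1.0746 → -1.07.
α₁ = Φ(-1.07) = 0.1423; rank = round(100 × 0.1423) = 14; θ*₍14₎ = 1.14285.
Upper: z₀ + z₂ = 1.873; 1 − a(z₀+z₂) = 0.8839; argument = 2.3471 → 2.35; α₂ = 0.9906; rank = 99; θ*₍99₎ = 1.77602.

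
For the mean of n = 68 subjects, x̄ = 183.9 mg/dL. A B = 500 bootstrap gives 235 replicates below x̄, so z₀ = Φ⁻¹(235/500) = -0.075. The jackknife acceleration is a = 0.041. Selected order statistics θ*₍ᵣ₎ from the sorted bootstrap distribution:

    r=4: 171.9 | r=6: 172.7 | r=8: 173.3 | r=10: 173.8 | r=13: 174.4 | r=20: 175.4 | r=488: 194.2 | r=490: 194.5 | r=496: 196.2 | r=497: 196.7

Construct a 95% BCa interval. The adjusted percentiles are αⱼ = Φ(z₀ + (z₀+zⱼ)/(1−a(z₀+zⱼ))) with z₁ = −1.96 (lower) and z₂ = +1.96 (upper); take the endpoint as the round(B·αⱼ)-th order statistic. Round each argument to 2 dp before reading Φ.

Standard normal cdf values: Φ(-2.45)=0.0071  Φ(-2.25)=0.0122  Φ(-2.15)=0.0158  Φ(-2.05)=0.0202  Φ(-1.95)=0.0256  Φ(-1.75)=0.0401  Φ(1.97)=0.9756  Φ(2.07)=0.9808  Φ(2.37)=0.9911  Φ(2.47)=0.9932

Lower: z₀ + z₁ = -0.075 + (-1.960) = -2.035; 1 − a(z₀+z₁) = 1 − (0.041)(-2.035) = 1.0834; argument = -0.075 + (-2.035)/1.0834 = -1.9533 → -1.95.
α₁ = Φ(-1.95) = 0.0256; rank = round(500 × 0.0256) = 13; θ*₍13₎ = 174.4.
Upper: z₀ + z₂ = 1.885; 1 − a(z₀+z₂) = 0.9227; argument = 1.9679 → 1.97; α₂ = 0.9756; rank = 488; θ*₍488₎ = 194.2.

(174.4, 194.2)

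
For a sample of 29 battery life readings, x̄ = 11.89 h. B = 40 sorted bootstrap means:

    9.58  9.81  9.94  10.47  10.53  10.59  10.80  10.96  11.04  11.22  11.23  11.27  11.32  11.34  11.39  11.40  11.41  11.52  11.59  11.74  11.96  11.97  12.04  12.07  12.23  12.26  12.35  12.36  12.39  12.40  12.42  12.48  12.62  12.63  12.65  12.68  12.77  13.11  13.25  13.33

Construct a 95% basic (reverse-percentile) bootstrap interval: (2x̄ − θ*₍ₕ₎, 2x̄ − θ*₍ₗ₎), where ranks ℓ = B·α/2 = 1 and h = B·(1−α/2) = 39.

(10.53, 14.20)

Percentile endpoints at ranks 1 and 39: θ*₍1₎ = 9.58, θ*₍39₎ = 13.25.
Basic interval reflects these around x̄:
  lower = 2 × 11.89 − 13.25 = 10.53
  upper = 2 × 11.89 − 9.58 = 14.20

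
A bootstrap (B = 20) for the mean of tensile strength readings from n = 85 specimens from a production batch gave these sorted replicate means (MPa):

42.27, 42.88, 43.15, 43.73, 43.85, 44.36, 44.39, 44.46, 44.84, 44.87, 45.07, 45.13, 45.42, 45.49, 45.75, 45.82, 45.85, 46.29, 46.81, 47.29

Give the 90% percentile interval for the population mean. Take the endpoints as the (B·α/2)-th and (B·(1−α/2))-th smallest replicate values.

α = 0.10; lower rank = 20 × 0.050 = 1; upper rank = 20 × 0.950 = 19.
The 1st smallest replicate is 42.27; the 19th is 46.81.

(42.27, 46.81)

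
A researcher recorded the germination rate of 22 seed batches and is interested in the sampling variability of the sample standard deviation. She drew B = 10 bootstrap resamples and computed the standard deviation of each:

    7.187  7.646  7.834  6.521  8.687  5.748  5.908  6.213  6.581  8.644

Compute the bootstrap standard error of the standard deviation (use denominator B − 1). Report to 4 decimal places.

Bootstrap SE is the standard deviation of the 10 replicate standard deviations.
Mean of replicates: (7.187 + 7.646 + 7.834 + 6.521 + 8.687 + 5.748 + 5.908 + 6.213 + 6.581 + 8.644) / 10 = 70.96900 / 10 = 7.09690
Sum of squared deviations: (+0.09010)² + (+0.54910)² + (+0.73710)² + (−0.57590)² + (+1.59010)² + (−1.34890)² + (−1.18890)² + (−0.88390)² + (−0.51590)² + (+1.54710)² = 10.38699
Variance = 10.38699 / 9 = 1.15411
SE* = √1.15411

SE* = 1.0743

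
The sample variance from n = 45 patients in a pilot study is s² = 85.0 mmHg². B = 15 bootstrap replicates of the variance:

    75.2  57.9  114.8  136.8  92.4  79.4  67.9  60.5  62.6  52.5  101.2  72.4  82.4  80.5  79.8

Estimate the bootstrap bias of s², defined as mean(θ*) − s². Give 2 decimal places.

bias = −3.91

mean(θ*) = (75.2 + 57.9 + 114.8 + 136.8 + 92.4 + 79.4 + 67.9 + 60.5 + 62.6 + 52.5 + 101.2 + 72.4 + 82.4 + 80.5 + 79.8) / 15 = 81.087
bias = 81.087 − 85.0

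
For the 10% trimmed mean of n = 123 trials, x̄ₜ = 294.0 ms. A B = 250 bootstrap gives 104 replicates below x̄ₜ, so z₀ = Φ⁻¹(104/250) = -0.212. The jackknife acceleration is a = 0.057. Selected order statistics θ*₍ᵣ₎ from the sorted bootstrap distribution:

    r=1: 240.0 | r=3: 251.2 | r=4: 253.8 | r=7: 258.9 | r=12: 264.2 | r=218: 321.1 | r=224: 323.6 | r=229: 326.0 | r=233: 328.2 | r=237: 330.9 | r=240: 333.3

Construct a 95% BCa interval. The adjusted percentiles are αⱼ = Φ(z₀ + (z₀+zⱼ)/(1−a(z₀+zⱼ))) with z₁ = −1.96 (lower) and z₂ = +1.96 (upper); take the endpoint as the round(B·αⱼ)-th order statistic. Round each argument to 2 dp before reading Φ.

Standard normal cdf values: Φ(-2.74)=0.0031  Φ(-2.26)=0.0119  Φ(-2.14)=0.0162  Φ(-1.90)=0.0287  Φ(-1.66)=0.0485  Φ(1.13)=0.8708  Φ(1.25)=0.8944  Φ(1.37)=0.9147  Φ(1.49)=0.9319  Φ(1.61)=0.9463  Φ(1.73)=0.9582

(253.8, 333.3)

Lower: z₀ + z₁ = -0.212 + (-1.960) = -2.172; 1 − a(z₀+z₁) = 1 − (0.057)(-2.172) = 1.1238; argument = -0.212 + (-2.172)/1.1238 = -2.1447 → -2.14.
α₁ = Φ(-2.14) = 0.0162; rank = round(250 × 0.0162) = 4; θ*₍4₎ = 253.8.
Upper: z₀ + z₂ = 1.748; 1 − a(z₀+z₂) = 0.9004; argument = 1.7294 → 1.73; α₂ = 0.9582; rank = 240; θ*₍240₎ = 333.3.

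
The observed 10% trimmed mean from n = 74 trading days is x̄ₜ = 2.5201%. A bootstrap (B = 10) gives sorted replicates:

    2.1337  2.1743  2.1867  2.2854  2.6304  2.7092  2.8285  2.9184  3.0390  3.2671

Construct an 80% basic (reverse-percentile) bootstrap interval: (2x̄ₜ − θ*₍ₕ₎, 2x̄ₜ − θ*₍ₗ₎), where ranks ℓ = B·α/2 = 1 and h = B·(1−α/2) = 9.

Percentile endpoints at ranks 1 and 9: θ*₍1₎ = 2.1337, θ*₍9₎ = 3.0390.
Basic interval reflects these around x̄ₜ:
  lower = 2 × 2.5201 − 3.0390 = 2.0012
  upper = 2 × 2.5201 − 2.1337 = 2.9065

(2.0012, 2.9065)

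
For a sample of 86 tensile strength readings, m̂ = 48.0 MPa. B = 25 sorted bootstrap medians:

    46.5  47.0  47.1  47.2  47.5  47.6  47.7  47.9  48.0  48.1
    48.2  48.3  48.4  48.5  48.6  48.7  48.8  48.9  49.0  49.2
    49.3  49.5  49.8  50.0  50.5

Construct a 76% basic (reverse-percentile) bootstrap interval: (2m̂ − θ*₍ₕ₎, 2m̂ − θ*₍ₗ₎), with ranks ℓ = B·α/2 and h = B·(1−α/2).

(46.5, 48.9)

Percentile endpoints at ranks 3 and 22: θ*₍3₎ = 47.1, θ*₍22₎ = 49.5.
Basic interval reflects these around m̂:
  lower = 2 × 48.0 − 49.5 = 46.5
  upper = 2 × 48.0 − 47.1 = 48.9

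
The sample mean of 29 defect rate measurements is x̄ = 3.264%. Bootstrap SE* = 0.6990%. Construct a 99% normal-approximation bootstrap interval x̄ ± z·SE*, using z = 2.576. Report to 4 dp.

Margin = 2.576 × 0.6990 = 1.80062
Interval: 3.264 ± 1.80062

(1.4634, 5.0646)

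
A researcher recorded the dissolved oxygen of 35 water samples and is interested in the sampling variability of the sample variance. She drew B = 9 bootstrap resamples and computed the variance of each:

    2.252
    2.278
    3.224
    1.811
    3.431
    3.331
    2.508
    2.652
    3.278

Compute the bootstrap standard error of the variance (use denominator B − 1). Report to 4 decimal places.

SE* = 0.5837

Bootstrap SE is the standard deviation of the 9 replicate variances.
Mean of replicates: (2.252 + 2.278 + 3.224 + 1.811 + 3.431 + 3.331 + 2.508 + 2.652 + 3.278) / 9 = 24.76500 / 9 = 2.75167
Sum of squared deviations: (−0.49967)² + (−0.47367)² + (+0.47233)² + (−0.94067)² + (+0.67933)² + (+0.57933)² + (−0.24367)² + (−0.09967)² + (+0.52633)² = 2.72543
Variance = 2.72543 / 8 = 0.34068
SE* = √0.34068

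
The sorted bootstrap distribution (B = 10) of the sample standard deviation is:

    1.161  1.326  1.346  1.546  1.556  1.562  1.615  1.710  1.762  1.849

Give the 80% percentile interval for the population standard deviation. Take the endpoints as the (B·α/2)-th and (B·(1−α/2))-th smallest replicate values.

α = 0.20; lower rank = 10 × 0.100 = 1; upper rank = 10 × 0.900 = 9.
The 1st smallest replicate is 1.161; the 9th is 1.762.

(1.161, 1.762)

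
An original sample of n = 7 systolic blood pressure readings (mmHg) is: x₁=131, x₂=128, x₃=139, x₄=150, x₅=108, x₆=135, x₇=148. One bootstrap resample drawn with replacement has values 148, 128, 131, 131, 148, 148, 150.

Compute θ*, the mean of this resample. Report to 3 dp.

Mean = (148 + 128 + 131 + 131 + 148 + 148 + 150) / 7 = 984.0 / 7 = 140.571

θ* = 140.571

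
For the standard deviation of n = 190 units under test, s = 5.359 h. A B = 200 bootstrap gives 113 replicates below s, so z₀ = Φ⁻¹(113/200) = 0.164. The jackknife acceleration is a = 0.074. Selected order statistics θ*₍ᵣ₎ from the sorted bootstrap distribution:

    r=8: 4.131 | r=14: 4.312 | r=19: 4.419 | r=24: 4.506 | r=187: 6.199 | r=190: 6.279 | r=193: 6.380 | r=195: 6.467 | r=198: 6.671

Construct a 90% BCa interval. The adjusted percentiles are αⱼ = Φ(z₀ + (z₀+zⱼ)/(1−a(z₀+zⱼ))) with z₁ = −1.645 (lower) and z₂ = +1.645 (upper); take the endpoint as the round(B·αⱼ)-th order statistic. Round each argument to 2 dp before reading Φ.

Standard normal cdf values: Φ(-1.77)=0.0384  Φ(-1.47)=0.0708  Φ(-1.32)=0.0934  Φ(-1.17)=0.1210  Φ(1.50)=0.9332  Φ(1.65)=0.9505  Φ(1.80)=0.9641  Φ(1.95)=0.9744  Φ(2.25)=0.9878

Lower: z₀ + z₁ = 0.164 + (-1.645) = -1.481; 1 − a(z₀+z₁) = 1 − (0.074)(-1.481) = 1.1096; argument = 0.164 + (-1.481)/1.1096 = -1.1707 → -1.17.
α₁ = Φ(-1.17) = 0.1210; rank = round(200 × 0.1210) = 24; θ*₍24₎ = 4.506.
Upper: z₀ + z₂ = 1.809; 1 − a(z₀+z₂) = 0.8661; argument = 2.2526 → 2.25; α₂ = 0.9878; rank = 198; θ*₍198₎ = 6.671.

(4.506, 6.671)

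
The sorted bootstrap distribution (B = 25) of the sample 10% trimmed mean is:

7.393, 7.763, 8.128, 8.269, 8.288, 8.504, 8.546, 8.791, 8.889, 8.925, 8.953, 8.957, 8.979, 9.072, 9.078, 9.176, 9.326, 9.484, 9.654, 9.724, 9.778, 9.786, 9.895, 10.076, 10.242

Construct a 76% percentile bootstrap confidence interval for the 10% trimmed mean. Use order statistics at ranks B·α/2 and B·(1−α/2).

α = 0.24; lower rank = 25 × 0.120 = 3; upper rank = 25 × 0.880 = 22.
The 3rd smallest replicate is 8.128; the 22nd is 9.786.

(8.128, 9.786)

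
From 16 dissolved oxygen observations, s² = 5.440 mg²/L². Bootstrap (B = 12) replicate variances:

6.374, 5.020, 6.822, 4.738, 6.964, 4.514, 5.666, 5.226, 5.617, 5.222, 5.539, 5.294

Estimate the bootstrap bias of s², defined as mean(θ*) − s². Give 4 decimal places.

bias = +0.1430

mean(θ*) = (6.374 + 5.020 + 6.822 + 4.738 + 6.964 + 4.514 + 5.666 + 5.226 + 5.617 + 5.222 + 5.539 + 5.294) / 12 = 5.58300
bias = 5.58300 − 5.440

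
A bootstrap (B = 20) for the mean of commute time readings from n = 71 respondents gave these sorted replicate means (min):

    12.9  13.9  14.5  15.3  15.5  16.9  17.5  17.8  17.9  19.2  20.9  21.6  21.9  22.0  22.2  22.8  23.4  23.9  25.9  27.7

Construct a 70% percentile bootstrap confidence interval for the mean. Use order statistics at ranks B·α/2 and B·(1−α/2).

α = 0.30; lower rank = 20 × 0.150 = 3; upper rank = 20 × 0.850 = 17.
The 3rd smallest replicate is 14.5; the 17th is 23.4.

(14.5, 23.4)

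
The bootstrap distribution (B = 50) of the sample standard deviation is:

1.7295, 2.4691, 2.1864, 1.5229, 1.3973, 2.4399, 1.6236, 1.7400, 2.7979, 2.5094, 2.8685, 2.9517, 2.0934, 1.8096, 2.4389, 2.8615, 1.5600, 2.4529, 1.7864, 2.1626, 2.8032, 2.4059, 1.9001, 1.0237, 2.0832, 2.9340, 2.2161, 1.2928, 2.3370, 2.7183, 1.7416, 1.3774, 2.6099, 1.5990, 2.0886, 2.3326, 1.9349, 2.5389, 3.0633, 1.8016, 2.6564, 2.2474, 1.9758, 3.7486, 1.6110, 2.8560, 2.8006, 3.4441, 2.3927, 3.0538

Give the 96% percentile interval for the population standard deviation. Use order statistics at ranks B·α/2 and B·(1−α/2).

(1.0237, 3.4441)

Sorted replicates: 1.0237, 1.2928, 1.3774, 1.3973, 1.5229, 1.5600, 1.5990, 1.6110, 1.6236, 1.7295, 1.7400, 1.7416, 1.7864, 1.8016, 1.8096, 1.9001, 1.9349, 1.9758, 2.0832, 2.0886, 2.0934, 2.1626, 2.1864, 2.2161, 2.2474, 2.3326, 2.3370, 2.3927, 2.4059, 2.4389, 2.4399, 2.4529, 2.4691, 2.5094, 2.5389, 2.6099, 2.6564, 2.7183, 2.7979, 2.8006, 2.8032, 2.8560, 2.8615, 2.8685, 2.9340, 2.9517, 3.0538, 3.0633, 3.4441, 3.7486
α = 0.04; lower rank = 50 × 0.020 = 1; upper rank = 50 × 0.980 = 49.
The 1st smallest replicate is 1.0237; the 49th is 3.4441.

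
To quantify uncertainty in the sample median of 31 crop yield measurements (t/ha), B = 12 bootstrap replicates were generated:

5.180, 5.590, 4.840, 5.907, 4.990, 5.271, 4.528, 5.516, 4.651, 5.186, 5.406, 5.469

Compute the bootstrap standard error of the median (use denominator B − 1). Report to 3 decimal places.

Bootstrap SE is the standard deviation of the 12 replicate medians.
Mean of replicates: (5.180 + 5.590 + 4.840 + 5.907 + 4.990 + 5.271 + 4.528 + 5.516 + 4.651 + 5.186 + 5.406 + 5.469) / 12 = 62.5340 / 12 = 5.2112
Sum of squared deviations: (−0.0312)² + (+0.3788)² + (−0.3712)² + (+0.6958)² + (−0.2212)² + (+0.0598)² + (−0.6832)² + (+0.3048)² + (−0.5602)² + (−0.0252)² + (+0.1948)² + (+0.2578)² = 1.7974
Variance = 1.7974 / 11 = 0.1634
SE* = √0.1634

SE* = 0.404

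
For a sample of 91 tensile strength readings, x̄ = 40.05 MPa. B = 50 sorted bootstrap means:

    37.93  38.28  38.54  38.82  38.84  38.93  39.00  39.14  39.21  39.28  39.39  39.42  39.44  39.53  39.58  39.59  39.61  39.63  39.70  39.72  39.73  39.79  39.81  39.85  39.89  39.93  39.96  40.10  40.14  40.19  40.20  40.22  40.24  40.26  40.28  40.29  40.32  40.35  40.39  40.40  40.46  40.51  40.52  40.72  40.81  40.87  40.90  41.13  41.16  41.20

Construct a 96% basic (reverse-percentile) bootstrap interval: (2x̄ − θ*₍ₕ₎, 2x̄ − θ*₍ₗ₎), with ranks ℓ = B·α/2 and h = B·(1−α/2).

(38.94, 42.17)

Percentile endpoints at ranks 1 and 49: θ*₍1₎ = 37.93, θ*₍49₎ = 41.16.
Basic interval reflects these around x̄:
  lower = 2 × 40.05 − 41.16 = 38.94
  upper = 2 × 40.05 − 37.93 = 42.17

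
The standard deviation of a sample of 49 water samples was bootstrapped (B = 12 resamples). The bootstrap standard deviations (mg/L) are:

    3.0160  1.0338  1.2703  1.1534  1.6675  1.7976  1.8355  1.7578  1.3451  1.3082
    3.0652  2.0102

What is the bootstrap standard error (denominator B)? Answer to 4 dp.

Bootstrap SE is the standard deviation of the 12 replicate standard deviations.
Mean of replicates: (3.0160 + 1.0338 + 1.2703 + 1.1534 + 1.6675 + 1.7976 + 1.8355 + 1.7578 + 1.3451 + 1.3082 + 3.0652 + 2.0102) / 12 = 21.26060 / 12 = 1.77172
Sum of squared deviations: (+1.24428)² + (−0.73792)² + (−0.50142)² + (−0.61832)² + (−0.10422)² + (+0.02588)² + (+0.06378)² + (−0.01392)² + (−0.42662)² + (−0.46352)² + (+1.29348)² + (+0.23848)² = 4.86911
Variance = 4.86911 / 12 = 0.40576
SE* = √0.40576

SE* = 0.6370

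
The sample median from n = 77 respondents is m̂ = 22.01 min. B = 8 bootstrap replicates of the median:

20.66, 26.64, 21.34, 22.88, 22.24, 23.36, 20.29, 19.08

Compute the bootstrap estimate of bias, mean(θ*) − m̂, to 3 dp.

mean(θ*) = (20.66 + 26.64 + 21.34 + 22.88 + 22.24 + 23.36 + 20.29 + 19.08) / 8 = 22.0613
bias = 22.0613 − 22.01

bias = +0.051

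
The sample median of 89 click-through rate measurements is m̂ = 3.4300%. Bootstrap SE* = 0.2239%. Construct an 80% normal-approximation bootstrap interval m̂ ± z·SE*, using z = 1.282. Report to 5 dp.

Margin = 1.282 × 0.2239 = 0.287040
Interval: 3.4300 ± 0.287040

(3.14296, 3.71704)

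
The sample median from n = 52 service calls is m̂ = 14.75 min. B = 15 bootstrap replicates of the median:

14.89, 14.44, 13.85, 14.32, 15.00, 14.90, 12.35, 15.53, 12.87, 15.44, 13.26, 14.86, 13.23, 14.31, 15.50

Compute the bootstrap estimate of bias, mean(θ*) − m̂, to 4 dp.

bias = −0.4333

mean(θ*) = (14.89 + 14.44 + 13.85 + 14.32 + 15.00 + 14.90 + 12.35 + 15.53 + 12.87 + 15.44 + 13.26 + 14.86 + 13.23 + 14.31 + 15.50) / 15 = 14.31667
bias = 14.31667 − 14.75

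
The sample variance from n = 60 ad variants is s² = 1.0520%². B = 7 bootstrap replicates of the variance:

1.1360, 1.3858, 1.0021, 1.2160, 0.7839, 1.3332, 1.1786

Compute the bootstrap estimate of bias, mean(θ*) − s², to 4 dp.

mean(θ*) = (1.1360 + 1.3858 + 1.0021 + 1.2160 + 0.7839 + 1.3332 + 1.1786) / 7 = 1.14794
bias = 1.14794 − 1.0520

bias = +0.0959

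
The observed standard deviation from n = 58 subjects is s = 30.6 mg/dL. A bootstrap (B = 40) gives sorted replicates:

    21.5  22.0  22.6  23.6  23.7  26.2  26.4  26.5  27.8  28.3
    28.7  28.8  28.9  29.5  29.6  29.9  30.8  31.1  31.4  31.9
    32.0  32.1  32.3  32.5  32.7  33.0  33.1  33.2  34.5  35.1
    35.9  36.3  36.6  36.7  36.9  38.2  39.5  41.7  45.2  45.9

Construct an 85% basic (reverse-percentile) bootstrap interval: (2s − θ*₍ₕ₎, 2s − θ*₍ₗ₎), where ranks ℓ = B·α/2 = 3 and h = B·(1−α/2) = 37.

(21.7, 38.6)

Percentile endpoints at ranks 3 and 37: θ*₍3₎ = 22.6, θ*₍37₎ = 39.5.
Basic interval reflects these around s:
  lower = 2 × 30.6 − 39.5 = 21.7
  upper = 2 × 30.6 − 22.6 = 38.6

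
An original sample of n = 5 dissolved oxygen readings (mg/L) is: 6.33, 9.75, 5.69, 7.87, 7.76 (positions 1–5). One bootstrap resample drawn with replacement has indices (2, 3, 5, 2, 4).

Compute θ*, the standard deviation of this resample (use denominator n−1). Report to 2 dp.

θ* = 1.69

Resample values: 9.75, 5.69, 7.76, 9.75, 7.87.
Mean = 8.1640; sum of squared deviations = 11.4011
s² = 11.4011 / 4 = 2.8503
s = √2.8503 = 1.69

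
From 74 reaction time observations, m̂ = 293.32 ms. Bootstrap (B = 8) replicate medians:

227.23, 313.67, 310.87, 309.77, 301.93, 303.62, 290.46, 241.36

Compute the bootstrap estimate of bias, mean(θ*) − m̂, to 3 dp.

bias = −5.956

mean(θ*) = (227.23 + 313.67 + 310.87 + 309.77 + 301.93 + 303.62 + 290.46 + 241.36) / 8 = 287.3637
bias = 287.3637 − 293.32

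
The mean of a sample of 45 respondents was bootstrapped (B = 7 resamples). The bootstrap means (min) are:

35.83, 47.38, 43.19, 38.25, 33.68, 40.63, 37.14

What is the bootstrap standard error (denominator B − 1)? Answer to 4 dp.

SE* = 4.6804

Bootstrap SE is the standard deviation of the 7 replicate means.
Mean of replicates: (35.83 + 47.38 + 43.19 + 38.25 + 33.68 + 40.63 + 37.14) / 7 = 276.10000 / 7 = 39.44286
Sum of squared deviations: (−3.61286)² + (+7.93714)² + (+3.74714)² + (−1.19286)² + (−5.76286)² + (+1.18714)² + (−2.30286)² = 131.43794
Variance = 131.43794 / 6 = 21.90632
SE* = √21.90632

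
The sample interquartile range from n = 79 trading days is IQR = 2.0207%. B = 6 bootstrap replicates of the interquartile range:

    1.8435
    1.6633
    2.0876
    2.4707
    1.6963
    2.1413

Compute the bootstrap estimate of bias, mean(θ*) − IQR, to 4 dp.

mean(θ*) = (1.8435 + 1.6633 + 2.0876 + 2.4707 + 1.6963 + 2.1413) / 6 = 1.98378
bias = 1.98378 − 2.0207

bias = −0.0369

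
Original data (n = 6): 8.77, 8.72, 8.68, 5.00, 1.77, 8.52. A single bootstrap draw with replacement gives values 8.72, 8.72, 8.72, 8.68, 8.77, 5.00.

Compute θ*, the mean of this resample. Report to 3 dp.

θ* = 8.102

Mean = (8.72 + 8.72 + 8.72 + 8.68 + 8.77 + 5.00) / 6 = 48.610 / 6 = 8.102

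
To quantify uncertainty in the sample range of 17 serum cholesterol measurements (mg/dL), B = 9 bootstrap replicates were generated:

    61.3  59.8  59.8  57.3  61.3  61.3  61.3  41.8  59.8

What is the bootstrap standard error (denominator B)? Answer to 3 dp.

Bootstrap SE is the standard deviation of the 9 replicate ranges.
Mean of replicates: (61.3 + 59.8 + 59.8 + 57.3 + 61.3 + 61.3 + 61.3 + 41.8 + 59.8) / 9 = 523.7000 / 9 = 58.1889
Sum of squared deviations: (+3.1111)² + (+1.6111)² + (+1.6111)² + (−0.8889)² + (+3.1111)² + (+3.1111)² + (+3.1111)² + (−16.3889)² + (+1.6111)² = 315.8889
Variance = 315.8889 / 9 = 35.0988
SE* = √35.0988

SE* = 5.924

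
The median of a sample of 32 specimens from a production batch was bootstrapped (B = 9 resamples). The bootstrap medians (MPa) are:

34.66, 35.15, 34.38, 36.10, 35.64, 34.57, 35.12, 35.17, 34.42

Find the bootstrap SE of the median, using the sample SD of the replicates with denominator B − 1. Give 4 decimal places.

SE* = 0.5811

Bootstrap SE is the standard deviation of the 9 replicate medians.
Mean of replicates: (34.66 + 35.15 + 34.38 + 36.10 + 35.64 + 34.57 + 35.12 + 35.17 + 34.42) / 9 = 315.21000 / 9 = 35.02333
Sum of squared deviations: (−0.36333)² + (+0.12667)² + (−0.64333)² + (+1.07667)² + (+0.61667)² + (−0.45333)² + (+0.09667)² + (+0.14667)² + (−0.60333)² = 2.70180
Variance = 2.70180 / 8 = 0.33773
SE* = √0.33773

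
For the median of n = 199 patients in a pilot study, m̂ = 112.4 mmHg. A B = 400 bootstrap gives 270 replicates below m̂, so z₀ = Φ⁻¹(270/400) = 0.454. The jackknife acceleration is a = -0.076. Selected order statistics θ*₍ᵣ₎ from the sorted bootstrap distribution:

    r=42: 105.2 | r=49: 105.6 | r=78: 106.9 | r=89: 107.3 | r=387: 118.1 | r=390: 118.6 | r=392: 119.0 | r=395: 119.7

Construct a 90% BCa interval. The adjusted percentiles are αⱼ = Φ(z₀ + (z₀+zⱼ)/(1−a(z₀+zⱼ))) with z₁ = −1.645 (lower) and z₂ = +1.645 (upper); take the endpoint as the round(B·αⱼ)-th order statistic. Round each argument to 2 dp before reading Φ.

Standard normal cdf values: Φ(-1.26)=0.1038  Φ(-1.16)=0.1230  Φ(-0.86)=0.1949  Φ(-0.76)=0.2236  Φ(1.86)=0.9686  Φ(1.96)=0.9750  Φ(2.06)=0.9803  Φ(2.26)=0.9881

Lower: z₀ + z₁ = 0.454 + (-1.645) = -1.191; 1 − a(z₀+z₁) = 1 − (-0.076)(-1.191) = 0.9095; argument = 0.454 + (-1.191)/0.9095 = -0.8555 → -0.86.
α₁ = Φ(-0.86) = 0.1949; rank = round(400 × 0.1949) = 78; θ*₍78₎ = 106.9.
Upper: z₀ + z₂ = 2.099; 1 − a(z₀+z₂) = 1.1595; argument = 2.2642 → 2.26; α₂ = 0.9881; rank = 395; θ*₍395₎ = 119.7.

(106.9, 119.7)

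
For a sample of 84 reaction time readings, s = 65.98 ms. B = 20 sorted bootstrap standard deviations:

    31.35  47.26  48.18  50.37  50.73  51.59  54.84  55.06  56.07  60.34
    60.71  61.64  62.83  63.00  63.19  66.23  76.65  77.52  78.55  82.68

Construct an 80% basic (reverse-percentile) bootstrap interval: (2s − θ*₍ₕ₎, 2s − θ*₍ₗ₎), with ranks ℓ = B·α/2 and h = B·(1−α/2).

(54.44, 84.70)

Percentile endpoints at ranks 2 and 18: θ*₍2₎ = 47.26, θ*₍18₎ = 77.52.
Basic interval reflects these around s:
  lower = 2 × 65.98 − 77.52 = 54.44
  upper = 2 × 65.98 − 47.26 = 84.70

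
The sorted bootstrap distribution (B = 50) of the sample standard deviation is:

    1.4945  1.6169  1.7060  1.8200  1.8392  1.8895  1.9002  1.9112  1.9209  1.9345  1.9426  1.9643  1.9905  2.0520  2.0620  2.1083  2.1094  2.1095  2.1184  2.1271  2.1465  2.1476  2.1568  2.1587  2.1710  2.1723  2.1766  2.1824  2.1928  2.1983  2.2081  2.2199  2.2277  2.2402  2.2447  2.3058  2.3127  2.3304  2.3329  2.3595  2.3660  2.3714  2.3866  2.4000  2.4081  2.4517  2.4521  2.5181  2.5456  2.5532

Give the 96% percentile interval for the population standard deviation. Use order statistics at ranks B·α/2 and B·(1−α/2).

(1.4945, 2.5456)

α = 0.04; lower rank = 50 × 0.020 = 1; upper rank = 50 × 0.980 = 49.
The 1st smallest replicate is 1.4945; the 49th is 2.5456.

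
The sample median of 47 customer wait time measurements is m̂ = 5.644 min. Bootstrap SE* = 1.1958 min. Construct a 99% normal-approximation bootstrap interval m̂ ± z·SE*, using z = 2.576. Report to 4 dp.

(2.5636, 8.7244)

Margin = 2.576 × 1.1958 = 3.08038
Interval: 5.644 ± 3.08038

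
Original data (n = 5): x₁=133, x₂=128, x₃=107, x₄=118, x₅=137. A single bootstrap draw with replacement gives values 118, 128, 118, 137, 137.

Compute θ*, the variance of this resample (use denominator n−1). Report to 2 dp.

Mean = 127.6000; sum of squared deviations = 361.2000
s² = 361.2000 / 4 = 90.3000

θ* = 90.30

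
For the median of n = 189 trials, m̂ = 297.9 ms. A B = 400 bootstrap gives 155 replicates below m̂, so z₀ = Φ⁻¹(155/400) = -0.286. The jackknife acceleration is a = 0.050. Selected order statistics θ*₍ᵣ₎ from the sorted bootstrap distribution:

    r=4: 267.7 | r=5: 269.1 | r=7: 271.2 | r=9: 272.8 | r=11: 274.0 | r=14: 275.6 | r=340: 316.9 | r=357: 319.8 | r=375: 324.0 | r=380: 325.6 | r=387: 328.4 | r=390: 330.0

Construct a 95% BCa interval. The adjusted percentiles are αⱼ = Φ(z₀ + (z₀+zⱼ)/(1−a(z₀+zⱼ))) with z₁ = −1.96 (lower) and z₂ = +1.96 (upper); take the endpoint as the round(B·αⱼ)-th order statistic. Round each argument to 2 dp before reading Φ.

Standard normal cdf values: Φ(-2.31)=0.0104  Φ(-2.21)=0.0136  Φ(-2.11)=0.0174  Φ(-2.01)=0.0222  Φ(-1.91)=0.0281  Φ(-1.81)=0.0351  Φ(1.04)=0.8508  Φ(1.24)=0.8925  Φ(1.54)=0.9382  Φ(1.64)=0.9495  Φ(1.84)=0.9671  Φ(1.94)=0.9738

Lower: z₀ + z₁ = -0.286 + (-1.960) = -2.246; 1 − a(z₀+z₁) = 1 − (0.050)(-2.246) = 1.1123; argument = -0.286 + (-2.246)/1.1123 = -2.3052 → -2.31.
α₁ = Φ(-2.31) = 0.0104; rank = round(400 × 0.0104) = 4; θ*₍4₎ = 267.7.
Upper: z₀ + z₂ = 1.674; 1 − a(z₀+z₂) = 0.9163; argument = 1.5409 → 1.54; α₂ = 0.9382; rank = 375; θ*₍375₎ = 324.0.

(267.7, 324.0)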